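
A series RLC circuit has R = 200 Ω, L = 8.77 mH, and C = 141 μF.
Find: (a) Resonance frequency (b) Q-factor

Step 1 — Resonance condition Im(Z)=0 gives ω₀ = 1/√(LC).
Step 2 — ω₀ = 1/√(0.00877·0.000141) = 899.3 rad/s.
Step 3 — f₀ = ω₀/(2π) = 143.1 Hz.
Step 4 — Series Q: Q = ω₀L/R = 899.3·0.00877/200 = 0.03943.

(a) f₀ = 143.1 Hz  (b) Q = 0.03943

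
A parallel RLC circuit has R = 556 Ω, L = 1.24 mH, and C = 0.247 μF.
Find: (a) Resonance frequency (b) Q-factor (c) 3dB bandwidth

Step 1 — Resonance: ω₀ = 1/√(LC) = 1/√(0.00124·2.47e-07) = 5.714e+04 rad/s.
Step 2 — f₀ = ω₀/(2π) = 9094 Hz.
Step 3 — Parallel Q: Q = R/(ω₀L) = 556/(5.714e+04·0.00124) = 7.847.
Step 4 — Bandwidth: Δω = ω₀/Q = 7282 rad/s; BW = Δω/(2π) = 1159 Hz.

(a) f₀ = 9094 Hz  (b) Q = 7.847  (c) BW = 1159 Hz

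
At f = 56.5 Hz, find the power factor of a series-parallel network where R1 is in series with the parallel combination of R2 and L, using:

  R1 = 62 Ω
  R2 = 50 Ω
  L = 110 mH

Step 1 — Angular frequency: ω = 2π·f = 2π·56.5 = 355 rad/s.
Step 2 — Component impedances:
  R1: Z = R = 62 Ω
  R2: Z = R = 50 Ω
  L: Z = jωL = j·355·0.11 = 0 + j39.05 Ω
Step 3 — Parallel branch: R2 || L = 1/(1/R2 + 1/L) = 18.94 + j24.26 Ω.
Step 4 — Series with R1: Z_total = R1 + (R2 || L) = 80.94 + j24.26 Ω = 84.5∠16.7° Ω.
Step 5 — Power factor: PF = cos(φ) = Re(Z)/|Z| = 80.94/84.5 = 0.9579.
Step 6 — Type: Im(Z) = 24.26 ⇒ lagging (phase φ = 16.7°).

PF = 0.9579 (lagging, φ = 16.7°)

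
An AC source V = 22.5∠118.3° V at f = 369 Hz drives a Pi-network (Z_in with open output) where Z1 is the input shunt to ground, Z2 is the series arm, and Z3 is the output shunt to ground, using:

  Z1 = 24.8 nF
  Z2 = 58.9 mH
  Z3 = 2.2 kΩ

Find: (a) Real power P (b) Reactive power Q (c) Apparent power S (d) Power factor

Step 1 — Angular frequency: ω = 2π·f = 2π·369 = 2318 rad/s.
Step 2 — Component impedances:
  Z1: Z = 1/(jωC) = -j/(ω·C) = 0 - j1.739e+04 Ω
  Z2: Z = jωL = j·2318·0.0589 = 0 + j136.6 Ω
  Z3: Z = R = 2200 Ω
Step 3 — With open output, the series arm Z2 and the output shunt Z3 appear in series to ground: Z2 + Z3 = 2200 + j136.6 Ω.
Step 4 — Parallel with input shunt Z1: Z_in = Z1 || (Z2 + Z3) = 2199 - j142.8 Ω = 2204∠-3.7° Ω.
Step 5 — Source phasor: V = 22.5∠118.3° V = -10.67 + j19.81 V.
Step 6 — Current: I = V / Z = -0.005412 + j0.008657 A = 0.01021∠122.0° A.
Step 7 — Complex power: S = V·I* = 0.2292 - j0.01488 VA.
Step 8 — Real power: P = Re(S) = 0.2292 W.
Step 9 — Reactive power: Q = Im(S) = -0.01488 VAR.
Step 10 — Apparent power: |S| = 0.2297 VA.
Step 11 — Power factor: PF = P/|S| = 0.9979 (leading).

(a) P = 0.2292 W  (b) Q = -0.01488 VAR  (c) S = 0.2297 VA  (d) PF = 0.9979 (leading)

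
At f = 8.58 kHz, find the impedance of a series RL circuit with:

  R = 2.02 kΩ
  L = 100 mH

Step 1 — Angular frequency: ω = 2π·f = 2π·8580 = 5.391e+04 rad/s.
Step 2 — Component impedances:
  R: Z = R = 2020 Ω
  L: Z = jωL = j·5.391e+04·0.1 = 0 + j5391 Ω
Step 3 — Series combination: Z_total = R + L = 2020 + j5391 Ω = 5757∠69.5° Ω.

Z = 2020 + j5391 Ω = 5757∠69.5° Ω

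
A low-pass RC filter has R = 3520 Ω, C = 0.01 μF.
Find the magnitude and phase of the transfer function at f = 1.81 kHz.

Step 1 — Angular frequency: ω = 2π·1810 = 1.137e+04 rad/s.
Step 2 — Transfer function: H(jω) = 1/(1 + jωRC).
Step 3 — Denominator: 1 + jωRC = 1 + j·1.137e+04·3520·1e-08 = 1 + j0.4003.
Step 4 — H = 0.8619 - j0.345.
Step 5 — Magnitude: |H| = 0.9284 (-0.6 dB); phase: φ = -21.8°.

|H| = 0.9284 (-0.6 dB), φ = -21.8°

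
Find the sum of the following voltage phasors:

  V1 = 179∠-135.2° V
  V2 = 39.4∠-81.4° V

Step 1 — Convert each phasor to rectangular form:
  V1 = 179·(cos(-135.2°) + j·sin(-135.2°)) = -127 - j126.1 V
  V2 = 39.4·(cos(-81.4°) + j·sin(-81.4°)) = 5.892 - j38.96 V
Step 2 — Sum components: V_total = -121.1 - j165.1 V.
Step 3 — Convert to polar: |V_total| = 204.8 V, ∠V_total = -126.3°.

V_total = 204.8∠-126.3° V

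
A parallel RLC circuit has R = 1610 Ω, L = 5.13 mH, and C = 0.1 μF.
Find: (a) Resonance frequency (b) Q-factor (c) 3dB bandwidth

Step 1 — Resonance: ω₀ = 1/√(LC) = 1/√(0.00513·1e-07) = 4.415e+04 rad/s.
Step 2 — f₀ = ω₀/(2π) = 7027 Hz.
Step 3 — Parallel Q: Q = R/(ω₀L) = 1610/(4.415e+04·0.00513) = 7.108.
Step 4 — Bandwidth: Δω = ω₀/Q = 6211 rad/s; BW = Δω/(2π) = 988.5 Hz.

(a) f₀ = 7027 Hz  (b) Q = 7.108  (c) BW = 988.5 Hz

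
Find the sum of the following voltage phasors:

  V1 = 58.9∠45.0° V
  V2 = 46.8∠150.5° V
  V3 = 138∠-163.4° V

Step 1 — Convert each phasor to rectangular form:
  V1 = 58.9·(cos(45.0°) + j·sin(45.0°)) = 41.65 + j41.65 V
  V2 = 46.8·(cos(150.5°) + j·sin(150.5°)) = -40.73 + j23.05 V
  V3 = 138·(cos(-163.4°) + j·sin(-163.4°)) = -132.2 - j39.42 V
Step 2 — Sum components: V_total = -131.3 + j25.27 V.
Step 3 — Convert to polar: |V_total| = 133.7 V, ∠V_total = 169.1°.

V_total = 133.7∠169.1° V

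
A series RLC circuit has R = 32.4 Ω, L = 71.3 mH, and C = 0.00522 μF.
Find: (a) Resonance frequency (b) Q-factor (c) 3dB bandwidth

Step 1 — Resonance: ω₀ = 1/√(LC) = 1/√(0.0713·5.22e-09) = 5.183e+04 rad/s.
Step 2 — f₀ = ω₀/(2π) = 8250 Hz.
Step 3 — Series Q: Q = ω₀L/R = 5.183e+04·0.0713/32.4 = 114.1.
Step 4 — Bandwidth: Δω = ω₀/Q = 454.4 rad/s; BW = Δω/(2π) = 72.32 Hz.

(a) f₀ = 8250 Hz  (b) Q = 114.1  (c) BW = 72.32 Hz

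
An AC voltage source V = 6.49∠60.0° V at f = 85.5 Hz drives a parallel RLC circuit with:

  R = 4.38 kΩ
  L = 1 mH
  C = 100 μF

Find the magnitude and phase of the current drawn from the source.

Step 1 — Angular frequency: ω = 2π·f = 2π·85.5 = 537.2 rad/s.
Step 2 — Component impedances:
  R: Z = R = 4380 Ω
  L: Z = jωL = j·537.2·0.001 = 0 + j0.5372 Ω
  C: Z = 1/(jωC) = -j/(ω·C) = 0 - j18.61 Ω
Step 3 — Parallel combination: 1/Z_total = 1/R + 1/L + 1/C; Z_total = 6.986e-05 + j0.5532 Ω = 0.5532∠90.0° Ω.
Step 4 — Source phasor: V = 6.49∠60.0° V = 3.245 + j5.621 V.
Step 5 — Ohm's law: I = V / Z_total = (3.245 + j5.621) / (6.986e-05 + j0.5532) = 10.16 - j5.865 A.
Step 6 — Convert to polar: |I| = 11.73 A, ∠I = -30.0°.

I = 11.73∠-30.0° A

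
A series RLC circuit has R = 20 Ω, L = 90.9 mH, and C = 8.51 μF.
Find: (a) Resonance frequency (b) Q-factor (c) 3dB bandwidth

Step 1 — Resonance: ω₀ = 1/√(LC) = 1/√(0.0909·8.51e-06) = 1137 rad/s.
Step 2 — f₀ = ω₀/(2π) = 181 Hz.
Step 3 — Series Q: Q = ω₀L/R = 1137·0.0909/20 = 5.168.
Step 4 — Bandwidth: Δω = ω₀/Q = 220 rad/s; BW = Δω/(2π) = 35.02 Hz.

(a) f₀ = 181 Hz  (b) Q = 5.168  (c) BW = 35.02 Hz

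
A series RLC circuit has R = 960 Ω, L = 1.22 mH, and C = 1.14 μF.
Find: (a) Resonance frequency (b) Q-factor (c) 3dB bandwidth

Step 1 — Resonance: ω₀ = 1/√(LC) = 1/√(0.00122·1.14e-06) = 2.681e+04 rad/s.
Step 2 — f₀ = ω₀/(2π) = 4268 Hz.
Step 3 — Series Q: Q = ω₀L/R = 2.681e+04·0.00122/960 = 0.03408.
Step 4 — Bandwidth: Δω = ω₀/Q = 7.869e+05 rad/s; BW = Δω/(2π) = 1.252e+05 Hz.

(a) f₀ = 4268 Hz  (b) Q = 0.03408  (c) BW = 1.252e+05 Hz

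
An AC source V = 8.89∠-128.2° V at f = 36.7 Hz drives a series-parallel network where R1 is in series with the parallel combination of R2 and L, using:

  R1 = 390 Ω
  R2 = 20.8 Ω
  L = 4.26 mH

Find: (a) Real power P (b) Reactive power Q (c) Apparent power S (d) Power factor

Step 1 — Angular frequency: ω = 2π·f = 2π·36.7 = 230.6 rad/s.
Step 2 — Component impedances:
  R1: Z = R = 390 Ω
  R2: Z = R = 20.8 Ω
  L: Z = jωL = j·230.6·0.00426 = 0 + j0.9823 Ω
Step 3 — Parallel branch: R2 || L = 1/(1/R2 + 1/L) = 0.04629 + j0.9801 Ω.
Step 4 — Series with R1: Z_total = R1 + (R2 || L) = 390 + j0.9801 Ω = 390∠0.1° Ω.
Step 5 — Source phasor: V = 8.89∠-128.2° V = -5.498 - j6.986 V.
Step 6 — Current: I = V / Z = -0.01414 - j0.01788 A = 0.02279∠-128.3° A.
Step 7 — Complex power: S = V·I* = 0.2026 + j0.0005092 VA.
Step 8 — Real power: P = Re(S) = 0.2026 W.
Step 9 — Reactive power: Q = Im(S) = 0.0005092 VAR.
Step 10 — Apparent power: |S| = 0.2026 VA.
Step 11 — Power factor: PF = P/|S| = 1 (lagging).

(a) P = 0.2026 W  (b) Q = 0.0005092 VAR  (c) S = 0.2026 VA  (d) PF = 1 (lagging)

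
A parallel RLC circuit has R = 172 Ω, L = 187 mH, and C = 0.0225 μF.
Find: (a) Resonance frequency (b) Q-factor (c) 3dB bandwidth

Step 1 — Resonance: ω₀ = 1/√(LC) = 1/√(0.187·2.25e-08) = 1.542e+04 rad/s.
Step 2 — f₀ = ω₀/(2π) = 2454 Hz.
Step 3 — Parallel Q: Q = R/(ω₀L) = 172/(1.542e+04·0.187) = 0.05966.
Step 4 — Bandwidth: Δω = ω₀/Q = 2.584e+05 rad/s; BW = Δω/(2π) = 4.113e+04 Hz.

(a) f₀ = 2454 Hz  (b) Q = 0.05966  (c) BW = 4.113e+04 Hz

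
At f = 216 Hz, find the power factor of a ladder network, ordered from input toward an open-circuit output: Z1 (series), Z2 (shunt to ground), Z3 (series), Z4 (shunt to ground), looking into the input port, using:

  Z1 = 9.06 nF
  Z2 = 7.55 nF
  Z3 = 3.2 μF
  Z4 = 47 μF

Step 1 — Angular frequency: ω = 2π·f = 2π·216 = 1357 rad/s.
Step 2 — Component impedances:
  Z1: Z = 1/(jωC) = -j/(ω·C) = 0 - j8.133e+04 Ω
  Z2: Z = 1/(jωC) = -j/(ω·C) = 0 - j9.759e+04 Ω
  Z3: Z = 1/(jωC) = -j/(ω·C) = 0 - j230.3 Ω
  Z4: Z = 1/(jωC) = -j/(ω·C) = 0 - j15.68 Ω
Step 3 — Ladder network (open output): work backward from the far end, alternating series and parallel combinations. Z_in = 0 - j8.157e+04 Ω = 8.157e+04∠-90.0° Ω.
Step 4 — Power factor: PF = cos(φ) = Re(Z)/|Z| = 0/8.157e+04 = 0.
Step 5 — Type: Im(Z) = -8.157e+04 ⇒ leading (phase φ = -90.0°).

PF = 0 (leading, φ = -90.0°)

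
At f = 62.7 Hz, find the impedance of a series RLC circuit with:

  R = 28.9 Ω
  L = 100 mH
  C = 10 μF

Step 1 — Angular frequency: ω = 2π·f = 2π·62.7 = 394 rad/s.
Step 2 — Component impedances:
  R: Z = R = 28.9 Ω
  L: Z = jωL = j·394·0.1 = 0 + j39.4 Ω
  C: Z = 1/(jωC) = -j/(ω·C) = 0 - j253.8 Ω
Step 3 — Series combination: Z_total = R + L + C = 28.9 - j214.4 Ω = 216.4∠-82.3° Ω.

Z = 28.9 - j214.4 Ω = 216.4∠-82.3° Ω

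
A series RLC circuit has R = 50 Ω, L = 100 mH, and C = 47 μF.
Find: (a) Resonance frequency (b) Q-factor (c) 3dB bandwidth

Step 1 — Resonance: ω₀ = 1/√(LC) = 1/√(0.1·4.7e-05) = 461.3 rad/s.
Step 2 — f₀ = ω₀/(2π) = 73.41 Hz.
Step 3 — Series Q: Q = ω₀L/R = 461.3·0.1/50 = 0.9225.
Step 4 — Bandwidth: Δω = ω₀/Q = 500 rad/s; BW = Δω/(2π) = 79.58 Hz.

(a) f₀ = 73.41 Hz  (b) Q = 0.9225  (c) BW = 79.58 Hz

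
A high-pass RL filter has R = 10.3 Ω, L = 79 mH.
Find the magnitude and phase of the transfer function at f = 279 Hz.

Step 1 — Angular frequency: ω = 2π·279 = 1753 rad/s.
Step 2 — Transfer function: H(jω) = jωL/(R + jωL).
Step 3 — Numerator jωL = j·138.5; denominator R + jωL = 10.3 + j138.5.
Step 4 — H = 0.9945 + j0.07397.
Step 5 — Magnitude: |H| = 0.9972 (-0.0 dB); phase: φ = 4.3°.

|H| = 0.9972 (-0.0 dB), φ = 4.3°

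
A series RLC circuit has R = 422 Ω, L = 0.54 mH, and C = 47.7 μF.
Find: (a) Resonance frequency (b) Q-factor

Step 1 — Resonance condition Im(Z)=0 gives ω₀ = 1/√(LC).
Step 2 — ω₀ = 1/√(0.00054·4.77e-05) = 6231 rad/s.
Step 3 — f₀ = ω₀/(2π) = 991.7 Hz.
Step 4 — Series Q: Q = ω₀L/R = 6231·0.00054/422 = 0.007973.

(a) f₀ = 991.7 Hz  (b) Q = 0.007973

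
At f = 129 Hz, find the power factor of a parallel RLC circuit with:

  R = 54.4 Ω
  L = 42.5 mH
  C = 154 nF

Step 1 — Angular frequency: ω = 2π·f = 2π·129 = 810.5 rad/s.
Step 2 — Component impedances:
  R: Z = R = 54.4 Ω
  L: Z = jωL = j·810.5·0.0425 = 0 + j34.45 Ω
  C: Z = 1/(jωC) = -j/(ω·C) = 0 - j8011 Ω
Step 3 — Parallel combination: 1/Z_total = 1/R + 1/L + 1/C; Z_total = 15.67 + j24.63 Ω = 29.19∠57.5° Ω.
Step 4 — Power factor: PF = cos(φ) = Re(Z)/|Z| = 15.666/29.193 = 0.5366.
Step 5 — Type: Im(Z) = 24.63 ⇒ lagging (phase φ = 57.5°).

PF = 0.5366 (lagging, φ = 57.5°)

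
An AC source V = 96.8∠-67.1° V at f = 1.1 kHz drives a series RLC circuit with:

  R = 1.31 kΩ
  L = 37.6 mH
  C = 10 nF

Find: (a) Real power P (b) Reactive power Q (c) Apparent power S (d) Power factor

Step 1 — Angular frequency: ω = 2π·f = 2π·1100 = 6912 rad/s.
Step 2 — Component impedances:
  R: Z = R = 1310 Ω
  L: Z = jωL = j·6912·0.0376 = 0 + j259.9 Ω
  C: Z = 1/(jωC) = -j/(ω·C) = 0 - j1.447e+04 Ω
Step 3 — Series combination: Z_total = R + L + C = 1310 - j1.421e+04 Ω = 1.427e+04∠-84.7° Ω.
Step 4 — Source phasor: V = 96.8∠-67.1° V = 37.67 - j89.17 V.
Step 5 — Current: I = V / Z = 0.006465 + j0.002055 A = 0.006784∠17.6° A.
Step 6 — Complex power: S = V·I* = 0.06029 - j0.6539 VA.
Step 7 — Real power: P = Re(S) = 0.06029 W.
Step 8 — Reactive power: Q = Im(S) = -0.6539 VAR.
Step 9 — Apparent power: |S| = 0.6567 VA.
Step 10 — Power factor: PF = P/|S| = 0.09181 (leading).

(a) P = 0.06029 W  (b) Q = -0.6539 VAR  (c) S = 0.6567 VA  (d) PF = 0.09181 (leading)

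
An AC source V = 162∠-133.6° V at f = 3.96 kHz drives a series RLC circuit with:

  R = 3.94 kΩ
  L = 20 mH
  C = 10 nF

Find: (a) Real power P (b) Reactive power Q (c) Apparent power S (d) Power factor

Step 1 — Angular frequency: ω = 2π·f = 2π·3960 = 2.488e+04 rad/s.
Step 2 — Component impedances:
  R: Z = R = 3940 Ω
  L: Z = jωL = j·2.488e+04·0.02 = 0 + j497.6 Ω
  C: Z = 1/(jωC) = -j/(ω·C) = 0 - j4019 Ω
Step 3 — Series combination: Z_total = R + L + C = 3940 - j3521 Ω = 5284∠-41.8° Ω.
Step 4 — Source phasor: V = 162∠-133.6° V = -111.7 - j117.3 V.
Step 5 — Current: I = V / Z = -0.0009687 - j0.03064 A = 0.03066∠-91.8° A.
Step 6 — Complex power: S = V·I* = 3.703 - j3.31 VA.
Step 7 — Real power: P = Re(S) = 3.703 W.
Step 8 — Reactive power: Q = Im(S) = -3.31 VAR.
Step 9 — Apparent power: |S| = 4.966 VA.
Step 10 — Power factor: PF = P/|S| = 0.7456 (leading).

(a) P = 3.703 W  (b) Q = -3.31 VAR  (c) S = 4.966 VA  (d) PF = 0.7456 (leading)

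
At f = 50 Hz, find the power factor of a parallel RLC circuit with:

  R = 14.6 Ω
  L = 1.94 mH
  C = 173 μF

Step 1 — Angular frequency: ω = 2π·f = 2π·50 = 314.2 rad/s.
Step 2 — Component impedances:
  R: Z = R = 14.6 Ω
  L: Z = jωL = j·314.2·0.00194 = 0 + j0.6095 Ω
  C: Z = 1/(jωC) = -j/(ω·C) = 0 - j18.4 Ω
Step 3 — Parallel combination: 1/Z_total = 1/R + 1/L + 1/C; Z_total = 0.02716 + j0.6292 Ω = 0.6298∠87.5° Ω.
Step 4 — Power factor: PF = cos(φ) = Re(Z)/|Z| = 0.027164/0.62976 = 0.04313.
Step 5 — Type: Im(Z) = 0.6292 ⇒ lagging (phase φ = 87.5°).

PF = 0.04313 (lagging, φ = 87.5°)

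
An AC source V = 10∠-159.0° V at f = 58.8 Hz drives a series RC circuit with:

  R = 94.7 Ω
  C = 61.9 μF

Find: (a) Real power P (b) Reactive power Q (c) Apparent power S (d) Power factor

Step 1 — Angular frequency: ω = 2π·f = 2π·58.8 = 369.5 rad/s.
Step 2 — Component impedances:
  R: Z = R = 94.7 Ω
  C: Z = 1/(jωC) = -j/(ω·C) = 0 - j43.73 Ω
Step 3 — Series combination: Z_total = R + C = 94.7 - j43.73 Ω = 104.3∠-24.8° Ω.
Step 4 — Source phasor: V = 10∠-159.0° V = -9.336 - j3.584 V.
Step 5 — Current: I = V / Z = -0.06686 - j0.06871 A = 0.09587∠-134.2° A.
Step 6 — Complex power: S = V·I* = 0.8704 - j0.4019 VA.
Step 7 — Real power: P = Re(S) = 0.8704 W.
Step 8 — Reactive power: Q = Im(S) = -0.4019 VAR.
Step 9 — Apparent power: |S| = 0.9587 VA.
Step 10 — Power factor: PF = P/|S| = 0.9079 (leading).

(a) P = 0.8704 W  (b) Q = -0.4019 VAR  (c) S = 0.9587 VA  (d) PF = 0.9079 (leading)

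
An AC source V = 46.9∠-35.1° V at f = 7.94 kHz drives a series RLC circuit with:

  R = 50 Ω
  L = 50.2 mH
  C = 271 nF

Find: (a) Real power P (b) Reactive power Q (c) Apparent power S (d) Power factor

Step 1 — Angular frequency: ω = 2π·f = 2π·7940 = 4.989e+04 rad/s.
Step 2 — Component impedances:
  R: Z = R = 50 Ω
  L: Z = jωL = j·4.989e+04·0.0502 = 0 + j2504 Ω
  C: Z = 1/(jωC) = -j/(ω·C) = 0 - j73.97 Ω
Step 3 — Series combination: Z_total = R + L + C = 50 + j2430 Ω = 2431∠88.8° Ω.
Step 4 — Source phasor: V = 46.9∠-35.1° V = 38.37 - j26.97 V.
Step 5 — Current: I = V / Z = -0.01077 - j0.01601 A = 0.01929∠-123.9° A.
Step 6 — Complex power: S = V·I* = 0.01861 + j0.9046 VA.
Step 7 — Real power: P = Re(S) = 0.01861 W.
Step 8 — Reactive power: Q = Im(S) = 0.9046 VAR.
Step 9 — Apparent power: |S| = 0.9048 VA.
Step 10 — Power factor: PF = P/|S| = 0.02057 (lagging).

(a) P = 0.01861 W  (b) Q = 0.9046 VAR  (c) S = 0.9048 VA  (d) PF = 0.02057 (lagging)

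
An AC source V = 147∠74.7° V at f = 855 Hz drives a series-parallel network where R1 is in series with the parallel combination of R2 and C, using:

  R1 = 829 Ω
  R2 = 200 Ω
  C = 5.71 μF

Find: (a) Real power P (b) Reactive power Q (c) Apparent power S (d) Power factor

Step 1 — Angular frequency: ω = 2π·f = 2π·855 = 5372 rad/s.
Step 2 — Component impedances:
  R1: Z = R = 829 Ω
  R2: Z = R = 200 Ω
  C: Z = 1/(jωC) = -j/(ω·C) = 0 - j32.6 Ω
Step 3 — Parallel branch: R2 || C = 1/(1/R2 + 1/C) = 5.176 - j31.76 Ω.
Step 4 — Series with R1: Z_total = R1 + (R2 || C) = 834.2 - j31.76 Ω = 834.8∠-2.2° Ω.
Step 5 — Source phasor: V = 147∠74.7° V = 38.79 + j141.8 V.
Step 6 — Current: I = V / Z = 0.03997 + j0.1715 A = 0.1761∠76.9° A.
Step 7 — Complex power: S = V·I* = 25.87 - j0.9847 VA.
Step 8 — Real power: P = Re(S) = 25.87 W.
Step 9 — Reactive power: Q = Im(S) = -0.9847 VAR.
Step 10 — Apparent power: |S| = 25.89 VA.
Step 11 — Power factor: PF = P/|S| = 0.9993 (leading).

(a) P = 25.87 W  (b) Q = -0.9847 VAR  (c) S = 25.89 VA  (d) PF = 0.9993 (leading)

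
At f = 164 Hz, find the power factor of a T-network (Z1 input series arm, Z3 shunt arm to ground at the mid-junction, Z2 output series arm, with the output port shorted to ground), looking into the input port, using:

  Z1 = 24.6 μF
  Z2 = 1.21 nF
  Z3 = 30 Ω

Step 1 — Angular frequency: ω = 2π·f = 2π·164 = 1030 rad/s.
Step 2 — Component impedances:
  Z1: Z = 1/(jωC) = -j/(ω·C) = 0 - j39.45 Ω
  Z2: Z = 1/(jωC) = -j/(ω·C) = 0 - j8.02e+05 Ω
  Z3: Z = R = 30 Ω
Step 3 — With the output port shorted to ground, the output series arm Z2 runs from the junction to ground; the shunt arm Z3 also runs from the junction to ground. They appear in parallel: Z3 || Z2 = 30 - j0.001122 Ω.
Step 4 — Series with input arm Z1: Z_in = Z1 + (Z3 || Z2) = 30 - j39.45 Ω = 49.56∠-52.7° Ω.
Step 5 — Power factor: PF = cos(φ) = Re(Z)/|Z| = 30/49.56 = 0.6053.
Step 6 — Type: Im(Z) = -39.45 ⇒ leading (phase φ = -52.7°).

PF = 0.6053 (leading, φ = -52.7°)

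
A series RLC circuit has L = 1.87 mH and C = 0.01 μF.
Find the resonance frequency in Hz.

Step 1 — Resonance condition Im(Z)=0 gives ω₀ = 1/√(LC).
Step 2 — ω₀ = 1/√(0.00187·1e-08) = 2.312e+05 rad/s.
Step 3 — f₀ = ω₀/(2π) = 3.68e+04 Hz.

f₀ = 3.68e+04 Hz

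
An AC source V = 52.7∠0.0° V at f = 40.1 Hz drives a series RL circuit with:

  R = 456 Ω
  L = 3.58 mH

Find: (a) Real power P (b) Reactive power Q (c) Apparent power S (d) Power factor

Step 1 — Angular frequency: ω = 2π·f = 2π·40.1 = 252 rad/s.
Step 2 — Component impedances:
  R: Z = R = 456 Ω
  L: Z = jωL = j·252·0.00358 = 0 + j0.902 Ω
Step 3 — Series combination: Z_total = R + L = 456 + j0.902 Ω = 456∠0.1° Ω.
Step 4 — Source phasor: V = 52.7∠0.0° V = 52.7 V.
Step 5 — Current: I = V / Z = 0.1156 - j0.0002286 A = 0.1156∠-0.1° A.
Step 6 — Complex power: S = V·I* = 6.091 + j0.01205 VA.
Step 7 — Real power: P = Re(S) = 6.091 W.
Step 8 — Reactive power: Q = Im(S) = 0.01205 VAR.
Step 9 — Apparent power: |S| = 6.091 VA.
Step 10 — Power factor: PF = P/|S| = 1 (lagging).

(a) P = 6.091 W  (b) Q = 0.01205 VAR  (c) S = 6.091 VA  (d) PF = 1 (lagging)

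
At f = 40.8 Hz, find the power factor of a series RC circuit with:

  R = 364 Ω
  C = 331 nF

Step 1 — Angular frequency: ω = 2π·f = 2π·40.8 = 256.4 rad/s.
Step 2 — Component impedances:
  R: Z = R = 364 Ω
  C: Z = 1/(jωC) = -j/(ω·C) = 0 - j1.179e+04 Ω
Step 3 — Series combination: Z_total = R + C = 364 - j1.179e+04 Ω = 1.179e+04∠-88.2° Ω.
Step 4 — Power factor: PF = cos(φ) = Re(Z)/|Z| = 364/1.179e+04 = 0.03087.
Step 5 — Type: Im(Z) = -1.179e+04 ⇒ leading (phase φ = -88.2°).

PF = 0.03087 (leading, φ = -88.2°)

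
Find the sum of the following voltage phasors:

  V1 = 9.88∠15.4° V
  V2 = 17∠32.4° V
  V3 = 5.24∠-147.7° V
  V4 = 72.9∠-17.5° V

Step 1 — Convert each phasor to rectangular form:
  V1 = 9.88·(cos(15.4°) + j·sin(15.4°)) = 9.525 + j2.624 V
  V2 = 17·(cos(32.4°) + j·sin(32.4°)) = 14.35 + j9.109 V
  V3 = 5.24·(cos(-147.7°) + j·sin(-147.7°)) = -4.429 - j2.8 V
  V4 = 72.9·(cos(-17.5°) + j·sin(-17.5°)) = 69.53 - j21.92 V
Step 2 — Sum components: V_total = 88.98 - j12.99 V.
Step 3 — Convert to polar: |V_total| = 89.92 V, ∠V_total = -8.3°.

V_total = 89.92∠-8.3° V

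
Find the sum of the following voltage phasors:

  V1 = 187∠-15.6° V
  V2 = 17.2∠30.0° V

Step 1 — Convert each phasor to rectangular form:
  V1 = 187·(cos(-15.6°) + j·sin(-15.6°)) = 180.1 - j50.29 V
  V2 = 17.2·(cos(30.0°) + j·sin(30.0°)) = 14.9 + j8.6 V
Step 2 — Sum components: V_total = 195 - j41.69 V.
Step 3 — Convert to polar: |V_total| = 199.4 V, ∠V_total = -12.1°.

V_total = 199.4∠-12.1° V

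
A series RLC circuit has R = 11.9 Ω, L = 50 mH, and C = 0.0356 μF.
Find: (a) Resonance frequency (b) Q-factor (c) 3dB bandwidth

Step 1 — Resonance condition Im(Z)=0 gives ω₀ = 1/√(LC).
Step 2 — ω₀ = 1/√(0.05·3.56e-08) = 2.37e+04 rad/s.
Step 3 — f₀ = ω₀/(2π) = 3772 Hz.
Step 4 — Series Q: Q = ω₀L/R = 2.37e+04·0.05/11.9 = 99.59.
Step 5 — 3dB bandwidth: Δω = ω₀/Q = 238 rad/s; BW = Δω/(2π) = 37.88 Hz.

(a) f₀ = 3772 Hz  (b) Q = 99.59  (c) BW = 37.88 Hz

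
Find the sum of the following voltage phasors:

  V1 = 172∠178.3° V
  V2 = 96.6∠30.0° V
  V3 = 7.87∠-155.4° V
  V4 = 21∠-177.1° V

Step 1 — Convert each phasor to rectangular form:
  V1 = 172·(cos(178.3°) + j·sin(178.3°)) = -171.9 + j5.103 V
  V2 = 96.6·(cos(30.0°) + j·sin(30.0°)) = 83.66 + j48.3 V
  V3 = 7.87·(cos(-155.4°) + j·sin(-155.4°)) = -7.156 - j3.276 V
  V4 = 21·(cos(-177.1°) + j·sin(-177.1°)) = -20.97 - j1.062 V
Step 2 — Sum components: V_total = -116.4 + j49.06 V.
Step 3 — Convert to polar: |V_total| = 126.3 V, ∠V_total = 157.1°.

V_total = 126.3∠157.1° V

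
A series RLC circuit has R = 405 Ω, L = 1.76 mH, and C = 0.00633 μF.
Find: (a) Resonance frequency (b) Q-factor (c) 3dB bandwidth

Step 1 — Resonance: ω₀ = 1/√(LC) = 1/√(0.00176·6.33e-09) = 2.996e+05 rad/s.
Step 2 — f₀ = ω₀/(2π) = 4.768e+04 Hz.
Step 3 — Series Q: Q = ω₀L/R = 2.996e+05·0.00176/405 = 1.302.
Step 4 — Bandwidth: Δω = ω₀/Q = 2.301e+05 rad/s; BW = Δω/(2π) = 3.662e+04 Hz.

(a) f₀ = 4.768e+04 Hz  (b) Q = 1.302  (c) BW = 3.662e+04 Hz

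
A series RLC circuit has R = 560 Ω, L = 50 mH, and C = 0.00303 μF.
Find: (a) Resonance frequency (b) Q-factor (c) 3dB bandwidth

Step 1 — Resonance condition Im(Z)=0 gives ω₀ = 1/√(LC).
Step 2 — ω₀ = 1/√(0.05·3.03e-09) = 8.124e+04 rad/s.
Step 3 — f₀ = ω₀/(2π) = 1.293e+04 Hz.
Step 4 — Series Q: Q = ω₀L/R = 8.124e+04·0.05/560 = 7.254.
Step 5 — 3dB bandwidth: Δω = ω₀/Q = 1.12e+04 rad/s; BW = Δω/(2π) = 1783 Hz.

(a) f₀ = 1.293e+04 Hz  (b) Q = 7.254  (c) BW = 1783 Hz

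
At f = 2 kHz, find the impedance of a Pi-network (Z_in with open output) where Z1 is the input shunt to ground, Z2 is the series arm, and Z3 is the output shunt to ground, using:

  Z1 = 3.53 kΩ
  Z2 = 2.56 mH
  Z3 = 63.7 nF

Step 1 — Angular frequency: ω = 2π·f = 2π·2000 = 1.257e+04 rad/s.
Step 2 — Component impedances:
  Z1: Z = R = 3530 Ω
  Z2: Z = jωL = j·1.257e+04·0.00256 = 0 + j32.17 Ω
  Z3: Z = 1/(jωC) = -j/(ω·C) = 0 - j1249 Ω
Step 3 — With open output, the series arm Z2 and the output shunt Z3 appear in series to ground: Z2 + Z3 = 0 - j1217 Ω.
Step 4 — Parallel with input shunt Z1: Z_in = Z1 || (Z2 + Z3) = 375 - j1088 Ω = 1151∠-71.0° Ω.

Z = 375 - j1088 Ω = 1151∠-71.0° Ω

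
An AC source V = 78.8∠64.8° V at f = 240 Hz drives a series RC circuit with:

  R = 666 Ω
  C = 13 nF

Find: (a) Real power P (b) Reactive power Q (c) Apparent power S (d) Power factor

Step 1 — Angular frequency: ω = 2π·f = 2π·240 = 1508 rad/s.
Step 2 — Component impedances:
  R: Z = R = 666 Ω
  C: Z = 1/(jωC) = -j/(ω·C) = 0 - j5.101e+04 Ω
Step 3 — Series combination: Z_total = R + C = 666 - j5.101e+04 Ω = 5.102e+04∠-89.3° Ω.
Step 4 — Source phasor: V = 78.8∠64.8° V = 33.55 + j71.3 V.
Step 5 — Current: I = V / Z = -0.001389 + j0.0006759 A = 0.001545∠154.1° A.
Step 6 — Complex power: S = V·I* = 0.001589 - j0.1217 VA.
Step 7 — Real power: P = Re(S) = 0.001589 W.
Step 8 — Reactive power: Q = Im(S) = -0.1217 VAR.
Step 9 — Apparent power: |S| = 0.1217 VA.
Step 10 — Power factor: PF = P/|S| = 0.01305 (leading).

(a) P = 0.001589 W  (b) Q = -0.1217 VAR  (c) S = 0.1217 VA  (d) PF = 0.01305 (leading)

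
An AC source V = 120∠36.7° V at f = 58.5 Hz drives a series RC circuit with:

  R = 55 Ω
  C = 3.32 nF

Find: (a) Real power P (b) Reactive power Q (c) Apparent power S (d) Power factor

Step 1 — Angular frequency: ω = 2π·f = 2π·58.5 = 367.6 rad/s.
Step 2 — Component impedances:
  R: Z = R = 55 Ω
  C: Z = 1/(jωC) = -j/(ω·C) = 0 - j8.195e+05 Ω
Step 3 — Series combination: Z_total = R + C = 55 - j8.195e+05 Ω = 8.195e+05∠-90.0° Ω.
Step 4 — Source phasor: V = 120∠36.7° V = 96.21 + j71.72 V.
Step 5 — Current: I = V / Z = -8.751e-05 + j0.0001174 A = 0.0001464∠126.7° A.
Step 6 — Complex power: S = V·I* = 1.179e-06 - j0.01757 VA.
Step 7 — Real power: P = Re(S) = 1.179e-06 W.
Step 8 — Reactive power: Q = Im(S) = -0.01757 VAR.
Step 9 — Apparent power: |S| = 0.01757 VA.
Step 10 — Power factor: PF = P/|S| = 6.712e-05 (leading).

(a) P = 1.179e-06 W  (b) Q = -0.01757 VAR  (c) S = 0.01757 VA  (d) PF = 6.712e-05 (leading)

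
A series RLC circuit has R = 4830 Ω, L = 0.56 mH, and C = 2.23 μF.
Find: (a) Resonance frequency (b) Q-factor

Step 1 — Resonance condition Im(Z)=0 gives ω₀ = 1/√(LC).
Step 2 — ω₀ = 1/√(0.00056·2.23e-06) = 2.83e+04 rad/s.
Step 3 — f₀ = ω₀/(2π) = 4504 Hz.
Step 4 — Series Q: Q = ω₀L/R = 2.83e+04·0.00056/4830 = 0.003281.

(a) f₀ = 4504 Hz  (b) Q = 0.003281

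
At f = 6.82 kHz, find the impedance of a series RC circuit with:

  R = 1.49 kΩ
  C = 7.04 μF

Step 1 — Angular frequency: ω = 2π·f = 2π·6820 = 4.285e+04 rad/s.
Step 2 — Component impedances:
  R: Z = R = 1490 Ω
  C: Z = 1/(jωC) = -j/(ω·C) = 0 - j3.315 Ω
Step 3 — Series combination: Z_total = R + C = 1490 - j3.315 Ω = 1490∠-0.1° Ω.

Z = 1490 - j3.315 Ω = 1490∠-0.1° Ω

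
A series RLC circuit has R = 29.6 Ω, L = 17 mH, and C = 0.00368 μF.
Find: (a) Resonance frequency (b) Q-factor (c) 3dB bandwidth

Step 1 — Resonance: ω₀ = 1/√(LC) = 1/√(0.017·3.68e-09) = 1.264e+05 rad/s.
Step 2 — f₀ = ω₀/(2π) = 2.012e+04 Hz.
Step 3 — Series Q: Q = ω₀L/R = 1.264e+05·0.017/29.6 = 72.61.
Step 4 — Bandwidth: Δω = ω₀/Q = 1741 rad/s; BW = Δω/(2π) = 277.1 Hz.

(a) f₀ = 2.012e+04 Hz  (b) Q = 72.61  (c) BW = 277.1 Hz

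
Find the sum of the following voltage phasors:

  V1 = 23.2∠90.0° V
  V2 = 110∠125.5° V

Step 1 — Convert each phasor to rectangular form:
  V1 = 23.2·(cos(90.0°) + j·sin(90.0°)) = 0 + j23.2 V
  V2 = 110·(cos(125.5°) + j·sin(125.5°)) = -63.88 + j89.55 V
Step 2 — Sum components: V_total = -63.88 + j112.8 V.
Step 3 — Convert to polar: |V_total| = 129.6 V, ∠V_total = 119.5°.

V_total = 129.6∠119.5° V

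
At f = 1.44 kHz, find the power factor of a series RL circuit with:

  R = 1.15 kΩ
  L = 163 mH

Step 1 — Angular frequency: ω = 2π·f = 2π·1440 = 9048 rad/s.
Step 2 — Component impedances:
  R: Z = R = 1150 Ω
  L: Z = jωL = j·9048·0.163 = 0 + j1475 Ω
Step 3 — Series combination: Z_total = R + L = 1150 + j1475 Ω = 1870∠52.1° Ω.
Step 4 — Power factor: PF = cos(φ) = Re(Z)/|Z| = 1150/1870.2 = 0.6149.
Step 5 — Type: Im(Z) = 1475 ⇒ lagging (phase φ = 52.1°).

PF = 0.6149 (lagging, φ = 52.1°)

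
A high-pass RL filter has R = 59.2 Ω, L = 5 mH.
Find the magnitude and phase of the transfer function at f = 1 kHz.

Step 1 — Angular frequency: ω = 2π·1000 = 6283 rad/s.
Step 2 — Transfer function: H(jω) = jωL/(R + jωL).
Step 3 — Numerator jωL = j·31.42; denominator R + jωL = 59.2 + j31.42.
Step 4 — H = 0.2197 + j0.4141.
Step 5 — Magnitude: |H| = 0.4688 (-6.6 dB); phase: φ = 62.0°.

|H| = 0.4688 (-6.6 dB), φ = 62.0°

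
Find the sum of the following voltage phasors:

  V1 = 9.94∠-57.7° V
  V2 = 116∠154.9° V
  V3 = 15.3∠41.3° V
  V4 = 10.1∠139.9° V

Step 1 — Convert each phasor to rectangular form:
  V1 = 9.94·(cos(-57.7°) + j·sin(-57.7°)) = 5.311 - j8.402 V
  V2 = 116·(cos(154.9°) + j·sin(154.9°)) = -105 + j49.21 V
  V3 = 15.3·(cos(41.3°) + j·sin(41.3°)) = 11.49 + j10.1 V
  V4 = 10.1·(cos(139.9°) + j·sin(139.9°)) = -7.726 + j6.506 V
Step 2 — Sum components: V_total = -95.97 + j57.41 V.
Step 3 — Convert to polar: |V_total| = 111.8 V, ∠V_total = 149.1°.

V_total = 111.8∠149.1° V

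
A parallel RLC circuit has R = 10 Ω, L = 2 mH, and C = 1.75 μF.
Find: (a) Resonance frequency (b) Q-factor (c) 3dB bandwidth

Step 1 — Resonance: ω₀ = 1/√(LC) = 1/√(0.002·1.75e-06) = 1.69e+04 rad/s.
Step 2 — f₀ = ω₀/(2π) = 2690 Hz.
Step 3 — Parallel Q: Q = R/(ω₀L) = 10/(1.69e+04·0.002) = 0.2958.
Step 4 — Bandwidth: Δω = ω₀/Q = 5.714e+04 rad/s; BW = Δω/(2π) = 9095 Hz.

(a) f₀ = 2690 Hz  (b) Q = 0.2958  (c) BW = 9095 Hz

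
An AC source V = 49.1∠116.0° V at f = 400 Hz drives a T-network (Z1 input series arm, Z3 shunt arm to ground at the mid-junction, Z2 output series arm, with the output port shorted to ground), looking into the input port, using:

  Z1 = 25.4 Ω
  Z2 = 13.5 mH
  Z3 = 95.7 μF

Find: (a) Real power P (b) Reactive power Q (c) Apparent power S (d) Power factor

Step 1 — Angular frequency: ω = 2π·f = 2π·400 = 2513 rad/s.
Step 2 — Component impedances:
  Z1: Z = R = 25.4 Ω
  Z2: Z = jωL = j·2513·0.0135 = 0 + j33.93 Ω
  Z3: Z = 1/(jωC) = -j/(ω·C) = 0 - j4.158 Ω
Step 3 — With the output port shorted to ground, the output series arm Z2 runs from the junction to ground; the shunt arm Z3 also runs from the junction to ground. They appear in parallel: Z3 || Z2 = 0 - j4.738 Ω.
Step 4 — Series with input arm Z1: Z_in = Z1 + (Z3 || Z2) = 25.4 - j4.738 Ω = 25.84∠-10.6° Ω.
Step 5 — Source phasor: V = 49.1∠116.0° V = -21.52 + j44.13 V.
Step 6 — Current: I = V / Z = -1.132 + j1.526 A = 1.9∠126.6° A.
Step 7 — Complex power: S = V·I* = 91.72 - j17.11 VA.
Step 8 — Real power: P = Re(S) = 91.72 W.
Step 9 — Reactive power: Q = Im(S) = -17.11 VAR.
Step 10 — Apparent power: |S| = 93.3 VA.
Step 11 — Power factor: PF = P/|S| = 0.983 (leading).

(a) P = 91.72 W  (b) Q = -17.11 VAR  (c) S = 93.3 VA  (d) PF = 0.983 (leading)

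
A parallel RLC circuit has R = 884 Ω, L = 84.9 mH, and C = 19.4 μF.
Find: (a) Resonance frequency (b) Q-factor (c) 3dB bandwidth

Step 1 — Resonance: ω₀ = 1/√(LC) = 1/√(0.0849·1.94e-05) = 779.2 rad/s.
Step 2 — f₀ = ω₀/(2π) = 124 Hz.
Step 3 — Parallel Q: Q = R/(ω₀L) = 884/(779.2·0.0849) = 13.36.
Step 4 — Bandwidth: Δω = ω₀/Q = 58.31 rad/s; BW = Δω/(2π) = 9.28 Hz.

(a) f₀ = 124 Hz  (b) Q = 13.36  (c) BW = 9.28 Hz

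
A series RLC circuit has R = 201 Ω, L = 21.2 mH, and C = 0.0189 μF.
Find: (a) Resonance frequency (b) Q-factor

Step 1 — Resonance condition Im(Z)=0 gives ω₀ = 1/√(LC).
Step 2 — ω₀ = 1/√(0.0212·1.89e-08) = 4.996e+04 rad/s.
Step 3 — f₀ = ω₀/(2π) = 7951 Hz.
Step 4 — Series Q: Q = ω₀L/R = 4.996e+04·0.0212/201 = 5.269.

(a) f₀ = 7951 Hz  (b) Q = 5.269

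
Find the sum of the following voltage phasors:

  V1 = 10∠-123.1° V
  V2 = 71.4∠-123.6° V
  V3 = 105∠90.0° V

Step 1 — Convert each phasor to rectangular form:
  V1 = 10·(cos(-123.1°) + j·sin(-123.1°)) = -5.461 - j8.377 V
  V2 = 71.4·(cos(-123.6°) + j·sin(-123.6°)) = -39.51 - j59.47 V
  V3 = 105·(cos(90.0°) + j·sin(90.0°)) = 0 + j105 V
Step 2 — Sum components: V_total = -44.97 + j37.15 V.
Step 3 — Convert to polar: |V_total| = 58.33 V, ∠V_total = 140.4°.

V_total = 58.33∠140.4° V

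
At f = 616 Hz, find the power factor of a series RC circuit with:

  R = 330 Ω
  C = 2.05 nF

Step 1 — Angular frequency: ω = 2π·f = 2π·616 = 3870 rad/s.
Step 2 — Component impedances:
  R: Z = R = 330 Ω
  C: Z = 1/(jωC) = -j/(ω·C) = 0 - j1.26e+05 Ω
Step 3 — Series combination: Z_total = R + C = 330 - j1.26e+05 Ω = 1.26e+05∠-89.8° Ω.
Step 4 — Power factor: PF = cos(φ) = Re(Z)/|Z| = 330/1.2603e+05 = 0.002618.
Step 5 — Type: Im(Z) = -1.26e+05 ⇒ leading (phase φ = -89.8°).

PF = 0.002618 (leading, φ = -89.8°)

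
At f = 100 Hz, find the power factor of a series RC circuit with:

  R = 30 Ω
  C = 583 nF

Step 1 — Angular frequency: ω = 2π·f = 2π·100 = 628.3 rad/s.
Step 2 — Component impedances:
  R: Z = R = 30 Ω
  C: Z = 1/(jωC) = -j/(ω·C) = 0 - j2730 Ω
Step 3 — Series combination: Z_total = R + C = 30 - j2730 Ω = 2730∠-89.4° Ω.
Step 4 — Power factor: PF = cos(φ) = Re(Z)/|Z| = 30/2730 = 0.01099.
Step 5 — Type: Im(Z) = -2730 ⇒ leading (phase φ = -89.4°).

PF = 0.01099 (leading, φ = -89.4°)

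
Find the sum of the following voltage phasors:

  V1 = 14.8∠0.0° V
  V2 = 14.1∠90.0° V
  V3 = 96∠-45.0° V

Step 1 — Convert each phasor to rectangular form:
  V1 = 14.8·(cos(0.0°) + j·sin(0.0°)) = 14.8 V
  V2 = 14.1·(cos(90.0°) + j·sin(90.0°)) = 0 + j14.1 V
  V3 = 96·(cos(-45.0°) + j·sin(-45.0°)) = 67.88 - j67.88 V
Step 2 — Sum components: V_total = 82.68 - j53.78 V.
Step 3 — Convert to polar: |V_total| = 98.64 V, ∠V_total = -33.0°.

V_total = 98.64∠-33.0° V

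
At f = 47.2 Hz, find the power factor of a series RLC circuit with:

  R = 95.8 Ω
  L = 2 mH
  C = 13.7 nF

Step 1 — Angular frequency: ω = 2π·f = 2π·47.2 = 296.6 rad/s.
Step 2 — Component impedances:
  R: Z = R = 95.8 Ω
  L: Z = jωL = j·296.6·0.002 = 0 + j0.5931 Ω
  C: Z = 1/(jωC) = -j/(ω·C) = 0 - j2.461e+05 Ω
Step 3 — Series combination: Z_total = R + L + C = 95.8 - j2.461e+05 Ω = 2.461e+05∠-90.0° Ω.
Step 4 — Power factor: PF = cos(φ) = Re(Z)/|Z| = 95.8/2.4613e+05 = 0.0003892.
Step 5 — Type: Im(Z) = -2.461e+05 ⇒ leading (phase φ = -90.0°).

PF = 0.0003892 (leading, φ = -90.0°)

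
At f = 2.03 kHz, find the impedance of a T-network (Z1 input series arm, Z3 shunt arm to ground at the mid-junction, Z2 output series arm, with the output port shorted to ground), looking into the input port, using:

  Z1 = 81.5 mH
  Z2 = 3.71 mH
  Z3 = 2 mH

Step 1 — Angular frequency: ω = 2π·f = 2π·2030 = 1.275e+04 rad/s.
Step 2 — Component impedances:
  Z1: Z = jωL = j·1.275e+04·0.0815 = 0 + j1040 Ω
  Z2: Z = jωL = j·1.275e+04·0.00371 = 0 + j47.32 Ω
  Z3: Z = jωL = j·1.275e+04·0.002 = 0 + j25.51 Ω
Step 3 — With the output port shorted to ground, the output series arm Z2 runs from the junction to ground; the shunt arm Z3 also runs from the junction to ground. They appear in parallel: Z3 || Z2 = 0 + j16.57 Ω.
Step 4 — Series with input arm Z1: Z_in = Z1 + (Z3 || Z2) = 0 + j1056 Ω = 1056∠90.0° Ω.

Z = 0 + j1056 Ω = 1056∠90.0° Ω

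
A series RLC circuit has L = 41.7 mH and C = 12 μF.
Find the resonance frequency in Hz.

Step 1 — Resonance condition Im(Z)=0 gives ω₀ = 1/√(LC).
Step 2 — ω₀ = 1/√(0.0417·1.2e-05) = 1414 rad/s.
Step 3 — f₀ = ω₀/(2π) = 225 Hz.

f₀ = 225 Hz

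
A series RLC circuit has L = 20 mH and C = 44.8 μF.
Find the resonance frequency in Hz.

Step 1 — Resonance condition Im(Z)=0 gives ω₀ = 1/√(LC).
Step 2 — ω₀ = 1/√(0.02·4.48e-05) = 1056 rad/s.
Step 3 — f₀ = ω₀/(2π) = 168.1 Hz.

f₀ = 168.1 Hz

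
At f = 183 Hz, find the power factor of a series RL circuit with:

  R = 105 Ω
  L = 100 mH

Step 1 — Angular frequency: ω = 2π·f = 2π·183 = 1150 rad/s.
Step 2 — Component impedances:
  R: Z = R = 105 Ω
  L: Z = jωL = j·1150·0.1 = 0 + j115 Ω
Step 3 — Series combination: Z_total = R + L = 105 + j115 Ω = 155.7∠47.6° Ω.
Step 4 — Power factor: PF = cos(φ) = Re(Z)/|Z| = 105/155.71 = 0.6743.
Step 5 — Type: Im(Z) = 115 ⇒ lagging (phase φ = 47.6°).

PF = 0.6743 (lagging, φ = 47.6°)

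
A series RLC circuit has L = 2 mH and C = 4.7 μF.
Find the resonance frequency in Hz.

Step 1 — Resonance condition Im(Z)=0 gives ω₀ = 1/√(LC).
Step 2 — ω₀ = 1/√(0.002·4.7e-06) = 1.031e+04 rad/s.
Step 3 — f₀ = ω₀/(2π) = 1642 Hz.

f₀ = 1642 Hz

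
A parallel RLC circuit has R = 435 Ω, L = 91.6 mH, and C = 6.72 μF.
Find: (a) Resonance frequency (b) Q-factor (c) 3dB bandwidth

Step 1 — Resonance: ω₀ = 1/√(LC) = 1/√(0.0916·6.72e-06) = 1275 rad/s.
Step 2 — f₀ = ω₀/(2π) = 202.9 Hz.
Step 3 — Parallel Q: Q = R/(ω₀L) = 435/(1275·0.0916) = 3.726.
Step 4 — Bandwidth: Δω = ω₀/Q = 342.1 rad/s; BW = Δω/(2π) = 54.45 Hz.

(a) f₀ = 202.9 Hz  (b) Q = 3.726  (c) BW = 54.45 Hz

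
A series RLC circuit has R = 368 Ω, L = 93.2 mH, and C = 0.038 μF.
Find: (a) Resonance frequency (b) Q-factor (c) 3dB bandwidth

Step 1 — Resonance: ω₀ = 1/√(LC) = 1/√(0.0932·3.8e-08) = 1.68e+04 rad/s.
Step 2 — f₀ = ω₀/(2π) = 2674 Hz.
Step 3 — Series Q: Q = ω₀L/R = 1.68e+04·0.0932/368 = 4.256.
Step 4 — Bandwidth: Δω = ω₀/Q = 3948 rad/s; BW = Δω/(2π) = 628.4 Hz.

(a) f₀ = 2674 Hz  (b) Q = 4.256  (c) BW = 628.4 Hz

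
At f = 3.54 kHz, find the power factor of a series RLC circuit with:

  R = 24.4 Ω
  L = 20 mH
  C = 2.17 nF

Step 1 — Angular frequency: ω = 2π·f = 2π·3540 = 2.224e+04 rad/s.
Step 2 — Component impedances:
  R: Z = R = 24.4 Ω
  L: Z = jωL = j·2.224e+04·0.02 = 0 + j444.8 Ω
  C: Z = 1/(jωC) = -j/(ω·C) = 0 - j2.072e+04 Ω
Step 3 — Series combination: Z_total = R + L + C = 24.4 - j2.027e+04 Ω = 2.027e+04∠-89.9° Ω.
Step 4 — Power factor: PF = cos(φ) = Re(Z)/|Z| = 24.4/2.027e+04 = 0.001204.
Step 5 — Type: Im(Z) = -2.027e+04 ⇒ leading (phase φ = -89.9°).

PF = 0.001204 (leading, φ = -89.9°)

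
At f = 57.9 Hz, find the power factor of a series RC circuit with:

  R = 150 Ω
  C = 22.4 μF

Step 1 — Angular frequency: ω = 2π·f = 2π·57.9 = 363.8 rad/s.
Step 2 — Component impedances:
  R: Z = R = 150 Ω
  C: Z = 1/(jωC) = -j/(ω·C) = 0 - j122.7 Ω
Step 3 — Series combination: Z_total = R + C = 150 - j122.7 Ω = 193.8∠-39.3° Ω.
Step 4 — Power factor: PF = cos(φ) = Re(Z)/|Z| = 150/193.8 = 0.774.
Step 5 — Type: Im(Z) = -122.7 ⇒ leading (phase φ = -39.3°).

PF = 0.774 (leading, φ = -39.3°)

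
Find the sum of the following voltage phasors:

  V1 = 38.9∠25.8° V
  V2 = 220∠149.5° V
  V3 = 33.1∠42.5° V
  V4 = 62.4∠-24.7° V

Step 1 — Convert each phasor to rectangular form:
  V1 = 38.9·(cos(25.8°) + j·sin(25.8°)) = 35.02 + j16.93 V
  V2 = 220·(cos(149.5°) + j·sin(149.5°)) = -189.6 + j111.7 V
  V3 = 33.1·(cos(42.5°) + j·sin(42.5°)) = 24.4 + j22.36 V
  V4 = 62.4·(cos(-24.7°) + j·sin(-24.7°)) = 56.69 - j26.07 V
Step 2 — Sum components: V_total = -73.44 + j124.9 V.
Step 3 — Convert to polar: |V_total| = 144.9 V, ∠V_total = 120.5°.

V_total = 144.9∠120.5° V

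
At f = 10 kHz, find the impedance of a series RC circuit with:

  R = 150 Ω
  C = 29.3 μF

Step 1 — Angular frequency: ω = 2π·f = 2π·1e+04 = 6.283e+04 rad/s.
Step 2 — Component impedances:
  R: Z = R = 150 Ω
  C: Z = 1/(jωC) = -j/(ω·C) = 0 - j0.5432 Ω
Step 3 — Series combination: Z_total = R + C = 150 - j0.5432 Ω = 150∠-0.2° Ω.

Z = 150 - j0.5432 Ω = 150∠-0.2° Ω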